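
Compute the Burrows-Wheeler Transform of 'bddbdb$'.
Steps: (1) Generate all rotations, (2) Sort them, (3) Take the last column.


Rotations (sorted):
  0: $bddbdb -> last char: b
  1: b$bddbd -> last char: d
  2: bdb$bdd -> last char: d
  3: bddbdb$ -> last char: $
  4: db$bddb -> last char: b
  5: dbdb$bd -> last char: d
  6: ddbdb$b -> last char: b


BWT = bdd$bdb


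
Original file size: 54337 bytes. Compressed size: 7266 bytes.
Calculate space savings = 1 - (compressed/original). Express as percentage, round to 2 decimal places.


ratio = compressed/original = 7266/54337 = 0.133721
savings = 1 - ratio = 1 - 0.133721 = 0.866279
as a percentage: 0.866279 * 100 = 86.63%

Space savings = 1 - 7266/54337 = 86.63%


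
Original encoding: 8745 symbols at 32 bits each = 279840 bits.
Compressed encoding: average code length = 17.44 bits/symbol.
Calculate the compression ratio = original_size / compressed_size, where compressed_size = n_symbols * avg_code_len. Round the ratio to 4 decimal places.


original_size = n_symbols * orig_bits = 8745 * 32 = 279840 bits
compressed_size = n_symbols * avg_code_len = 8745 * 17.44 = 152512.8 bits
ratio = original_size / compressed_size = 279840 / 152512.8 = 1.8349

Compression ratio = 1.8349


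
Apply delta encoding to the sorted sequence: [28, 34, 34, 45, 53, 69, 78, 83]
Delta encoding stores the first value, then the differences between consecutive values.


First value: 28
Deltas:
  34 - 28 = 6
  34 - 34 = 0
  45 - 34 = 11
  53 - 45 = 8
  69 - 53 = 16
  78 - 69 = 9
  83 - 78 = 5


Delta encoded: [28, 6, 0, 11, 8, 16, 9, 5]


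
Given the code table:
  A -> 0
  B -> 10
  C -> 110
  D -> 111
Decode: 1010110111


Decoding:
10 -> B
10 -> B
110 -> C
111 -> D


Result: BBCD


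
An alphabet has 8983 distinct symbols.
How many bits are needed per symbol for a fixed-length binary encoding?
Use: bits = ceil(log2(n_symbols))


log2(8983) = 13.133
Bracket: 2^13 = 8192 < 8983 <= 2^14 = 16384
So ceil(log2(8983)) = 14

bits = ceil(log2(8983)) = ceil(13.133) = 14 bits


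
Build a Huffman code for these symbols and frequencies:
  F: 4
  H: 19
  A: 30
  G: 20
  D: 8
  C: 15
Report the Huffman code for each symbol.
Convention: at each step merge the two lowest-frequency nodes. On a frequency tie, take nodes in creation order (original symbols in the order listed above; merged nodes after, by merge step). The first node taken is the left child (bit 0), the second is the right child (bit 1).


Huffman tree construction:
Step 1: Merge F(4) + D(8) = 12
Step 2: Merge (F+D)(12) + C(15) = 27
Step 3: Merge H(19) + G(20) = 39
Step 4: Merge ((F+D)+C)(27) + A(30) = 57
Step 5: Merge (H+G)(39) + (((F+D)+C)+A)(57) = 96
Read each symbol's code off the tree from the root (left child = 0, right child = 1).

Codes:
  F: 1000 (length 4)
  H: 00 (length 2)
  A: 11 (length 2)
  G: 01 (length 2)
  D: 1001 (length 4)
  C: 101 (length 3)
Average code length: 231/96 = 2.4063 bits/symbol


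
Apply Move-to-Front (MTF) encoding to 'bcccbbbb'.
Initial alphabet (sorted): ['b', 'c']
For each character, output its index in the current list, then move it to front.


MTF encoding:
'b': index 0 in ['b', 'c'] -> ['b', 'c']
'c': index 1 in ['b', 'c'] -> ['c', 'b']
'c': index 0 in ['c', 'b'] -> ['c', 'b']
'c': index 0 in ['c', 'b'] -> ['c', 'b']
'b': index 1 in ['c', 'b'] -> ['b', 'c']
'b': index 0 in ['b', 'c'] -> ['b', 'c']
'b': index 0 in ['b', 'c'] -> ['b', 'c']
'b': index 0 in ['b', 'c'] -> ['b', 'c']


Output: [0, 1, 0, 0, 1, 0, 0, 0]


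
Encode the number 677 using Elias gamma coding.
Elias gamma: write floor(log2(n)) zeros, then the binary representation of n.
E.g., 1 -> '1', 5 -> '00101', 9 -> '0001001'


num_bits = floor(log2(677)) + 1 = 10
leading_zeros = num_bits - 1 = 9
binary(677) = 1010100101

Elias gamma(677) = '000000000' + '1010100101' = 0000000001010100101 (19 bits)


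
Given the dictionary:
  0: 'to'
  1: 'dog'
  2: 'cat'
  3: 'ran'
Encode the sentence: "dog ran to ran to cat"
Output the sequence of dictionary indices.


Look up each word in the dictionary:
  'dog' -> 1
  'ran' -> 3
  'to' -> 0
  'ran' -> 3
  'to' -> 0
  'cat' -> 2

Encoded: [1, 3, 0, 3, 0, 2]


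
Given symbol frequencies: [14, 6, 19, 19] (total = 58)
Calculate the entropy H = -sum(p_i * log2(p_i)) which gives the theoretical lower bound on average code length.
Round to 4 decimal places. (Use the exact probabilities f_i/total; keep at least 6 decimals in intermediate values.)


Per-symbol terms -p_i * log2(p_i) with p_i = f_i/58:
  p = 14/58 = 0.241379: log2(p) = -2.050626, -p*log2(p) = 0.494979
  p = 6/58 = 0.103448: log2(p) = -3.273018, -p*log2(p) = 0.338588
  p = 19/58 = 0.327586: log2(p) = -1.610053, -p*log2(p) = 0.527431
  p = 19/58 = 0.327586: log2(p) = -1.610053, -p*log2(p) = 0.527431
H = 0.494979 + 0.338588 + 0.527431 + 0.527431 = 1.888429

H = 1.8884 bits/symbol


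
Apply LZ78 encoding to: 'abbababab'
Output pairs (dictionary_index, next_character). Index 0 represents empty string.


LZ78 encoding steps:
Dictionary: {0: ''}
Step 1: w='' (idx 0), next='a' -> output (0, 'a'), add 'a' as idx 1
Step 2: w='' (idx 0), next='b' -> output (0, 'b'), add 'b' as idx 2
Step 3: w='b' (idx 2), next='a' -> output (2, 'a'), add 'ba' as idx 3
Step 4: w='ba' (idx 3), next='b' -> output (3, 'b'), add 'bab' as idx 4
Step 5: w='a' (idx 1), next='b' -> output (1, 'b'), add 'ab' as idx 5


Encoded: [(0, 'a'), (0, 'b'), (2, 'a'), (3, 'b'), (1, 'b')]


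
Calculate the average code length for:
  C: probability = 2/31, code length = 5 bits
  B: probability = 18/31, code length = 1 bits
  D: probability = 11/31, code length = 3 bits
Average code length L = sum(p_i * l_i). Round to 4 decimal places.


Weighted contributions p_i * l_i:
  C: (2/31) * 5 = 10/31
  B: (18/31) * 1 = 18/31
  D: (11/31) * 3 = 33/31
Sum = (10 + 18 + 33)/31 = 61/31

L = 61/31 = 1.9677 bits/symbol


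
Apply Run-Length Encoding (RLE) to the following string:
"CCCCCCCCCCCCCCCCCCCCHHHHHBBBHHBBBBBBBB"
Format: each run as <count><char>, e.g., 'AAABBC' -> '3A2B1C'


Scanning runs left to right:
  i=0: run of 'C' x 20 -> '20C'
  i=20: run of 'H' x 5 -> '5H'
  i=25: run of 'B' x 3 -> '3B'
  i=28: run of 'H' x 2 -> '2H'
  i=30: run of 'B' x 8 -> '8B'

RLE = 20C5H3B2H8B


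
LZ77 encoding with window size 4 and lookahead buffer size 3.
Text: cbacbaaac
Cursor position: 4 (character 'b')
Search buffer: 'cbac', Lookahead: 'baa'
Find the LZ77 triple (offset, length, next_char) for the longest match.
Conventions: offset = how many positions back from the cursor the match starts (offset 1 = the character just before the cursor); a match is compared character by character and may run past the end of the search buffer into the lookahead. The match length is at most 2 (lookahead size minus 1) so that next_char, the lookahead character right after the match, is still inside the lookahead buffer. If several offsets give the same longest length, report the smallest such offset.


Try each offset into the search buffer:
  offset=1 (pos 3, char 'c'): match length 0
  offset=2 (pos 2, char 'a'): match length 0
  offset=3 (pos 1, char 'b'): match length 2
  offset=4 (pos 0, char 'c'): match length 0
Longest match has length 2 at offset 3.
next_char = character at position 4 + 2 = 6 -> 'a'

Best match: offset=3, length=2 (matching 'ba' starting at position 1)
LZ77 triple: (3, 2, 'a')


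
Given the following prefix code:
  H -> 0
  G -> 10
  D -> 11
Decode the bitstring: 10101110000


Decoding step by step:
Bits 10 -> G
Bits 10 -> G
Bits 11 -> D
Bits 10 -> G
Bits 0 -> H
Bits 0 -> H
Bits 0 -> H


Decoded message: GGDGHHH


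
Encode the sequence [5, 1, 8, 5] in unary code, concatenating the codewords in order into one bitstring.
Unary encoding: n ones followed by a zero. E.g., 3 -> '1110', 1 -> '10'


Encode each number as n ones followed by a terminating 0:
  5 -> 111110 (6 bits)
  1 -> 10 (2 bits)
  8 -> 111111110 (9 bits)
  5 -> 111110 (6 bits)
Total length = 6 + 2 + 9 + 6 = 23 bits.

Unary([5, 1, 8, 5]) = 11111010111111110111110 (23 bits)


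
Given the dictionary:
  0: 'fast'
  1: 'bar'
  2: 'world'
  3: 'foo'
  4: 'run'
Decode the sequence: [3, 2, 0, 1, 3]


Look up each index in the dictionary:
  3 -> 'foo'
  2 -> 'world'
  0 -> 'fast'
  1 -> 'bar'
  3 -> 'foo'

Decoded: "foo world fast bar foo"


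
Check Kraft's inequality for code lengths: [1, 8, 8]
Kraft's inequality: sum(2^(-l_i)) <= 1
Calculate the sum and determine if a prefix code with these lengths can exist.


Sum = 2^(-1) + 2^(-8) + 2^(-8)
    = 0.5 + 0.00390625 + 0.00390625
    = 130/256 = 0.5078125
Since 0.5078125 <= 1, Kraft's inequality IS satisfied.
A prefix code with these lengths CAN exist.

Kraft sum = 0.5078125. Satisfied.


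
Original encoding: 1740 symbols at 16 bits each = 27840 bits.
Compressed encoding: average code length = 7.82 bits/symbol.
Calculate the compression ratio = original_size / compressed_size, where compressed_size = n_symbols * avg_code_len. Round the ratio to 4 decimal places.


original_size = n_symbols * orig_bits = 1740 * 16 = 27840 bits
compressed_size = n_symbols * avg_code_len = 1740 * 7.82 = 13606.8 bits
ratio = original_size / compressed_size = 27840 / 13606.8 = 2.046

Compression ratio = 2.046


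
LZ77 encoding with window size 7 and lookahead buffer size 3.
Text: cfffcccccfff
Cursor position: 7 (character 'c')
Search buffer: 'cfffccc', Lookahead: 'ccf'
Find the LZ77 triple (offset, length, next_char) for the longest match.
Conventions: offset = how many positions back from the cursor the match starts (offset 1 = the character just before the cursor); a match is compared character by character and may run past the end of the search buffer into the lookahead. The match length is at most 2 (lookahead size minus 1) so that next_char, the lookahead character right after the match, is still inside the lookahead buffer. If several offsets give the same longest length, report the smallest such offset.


Try each offset into the search buffer:
  offset=1 (pos 6, char 'c'): match length 2
  offset=2 (pos 5, char 'c'): match length 2
  offset=3 (pos 4, char 'c'): match length 2
  offset=4 (pos 3, char 'f'): match length 0
  offset=5 (pos 2, char 'f'): match length 0
  offset=6 (pos 1, char 'f'): match length 0
  offset=7 (pos 0, char 'c'): match length 1
Longest match has length 2, found at offsets 1, 2, 3; take the smallest, offset 1.
next_char = character at position 7 + 2 = 9 -> 'f'

Best match: offset=1, length=2 (matching 'cc' starting at position 6)
LZ77 triple: (1, 2, 'f')


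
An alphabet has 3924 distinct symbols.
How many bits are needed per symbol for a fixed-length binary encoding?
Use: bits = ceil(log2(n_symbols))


log2(3924) = 11.9381
Bracket: 2^11 = 2048 < 3924 <= 2^12 = 4096
So ceil(log2(3924)) = 12

bits = ceil(log2(3924)) = ceil(11.9381) = 12 bits


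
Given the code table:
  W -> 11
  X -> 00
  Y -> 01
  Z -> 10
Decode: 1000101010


Decoding:
10 -> Z
00 -> X
10 -> Z
10 -> Z
10 -> Z


Result: ZXZZZ


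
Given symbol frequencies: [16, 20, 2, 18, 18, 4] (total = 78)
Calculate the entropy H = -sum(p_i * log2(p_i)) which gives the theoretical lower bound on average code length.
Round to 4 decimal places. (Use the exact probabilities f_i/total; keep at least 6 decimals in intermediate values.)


Per-symbol terms -p_i * log2(p_i) with p_i = f_i/78:
  p = 16/78 = 0.205128: log2(p) = -2.285402, -p*log2(p) = 0.468800
  p = 20/78 = 0.256410: log2(p) = -1.963474, -p*log2(p) = 0.503455
  p = 2/78 = 0.025641: log2(p) = -5.285402, -p*log2(p) = 0.135523
  p = 18/78 = 0.230769: log2(p) = -2.115477, -p*log2(p) = 0.488187
  p = 18/78 = 0.230769: log2(p) = -2.115477, -p*log2(p) = 0.488187
  p = 4/78 = 0.051282: log2(p) = -4.285402, -p*log2(p) = 0.219764
H = 0.468800 + 0.503455 + 0.135523 + 0.488187 + 0.488187 + 0.219764 = 2.303916

H = 2.3039 bits/symbol


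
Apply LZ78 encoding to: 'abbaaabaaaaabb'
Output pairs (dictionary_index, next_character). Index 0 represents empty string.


LZ78 encoding steps:
Dictionary: {0: ''}
Step 1: w='' (idx 0), next='a' -> output (0, 'a'), add 'a' as idx 1
Step 2: w='' (idx 0), next='b' -> output (0, 'b'), add 'b' as idx 2
Step 3: w='b' (idx 2), next='a' -> output (2, 'a'), add 'ba' as idx 3
Step 4: w='a' (idx 1), next='a' -> output (1, 'a'), add 'aa' as idx 4
Step 5: w='ba' (idx 3), next='a' -> output (3, 'a'), add 'baa' as idx 5
Step 6: w='aa' (idx 4), next='a' -> output (4, 'a'), add 'aaa' as idx 6
Step 7: w='b' (idx 2), next='b' -> output (2, 'b'), add 'bb' as idx 7


Encoded: [(0, 'a'), (0, 'b'), (2, 'a'), (1, 'a'), (3, 'a'), (4, 'a'), (2, 'b')]


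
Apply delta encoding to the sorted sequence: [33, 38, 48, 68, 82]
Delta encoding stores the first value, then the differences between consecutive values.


First value: 33
Deltas:
  38 - 33 = 5
  48 - 38 = 10
  68 - 48 = 20
  82 - 68 = 14


Delta encoded: [33, 5, 10, 20, 14]


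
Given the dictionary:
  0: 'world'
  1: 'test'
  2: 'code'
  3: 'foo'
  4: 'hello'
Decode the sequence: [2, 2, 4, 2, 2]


Look up each index in the dictionary:
  2 -> 'code'
  2 -> 'code'
  4 -> 'hello'
  2 -> 'code'
  2 -> 'code'

Decoded: "code code hello code code"


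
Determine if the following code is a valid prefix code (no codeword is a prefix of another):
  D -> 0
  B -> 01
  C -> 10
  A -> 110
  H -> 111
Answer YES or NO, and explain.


Checking each pair (does one codeword prefix another?):
  D='0' vs B='01': prefix -- VIOLATION

NO -- this is NOT a valid prefix code. D (0) is a prefix of B (01).


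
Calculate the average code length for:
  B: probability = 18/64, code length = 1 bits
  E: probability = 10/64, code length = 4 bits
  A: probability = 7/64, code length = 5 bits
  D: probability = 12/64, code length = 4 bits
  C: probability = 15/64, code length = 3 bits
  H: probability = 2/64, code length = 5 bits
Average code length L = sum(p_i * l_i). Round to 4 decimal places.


Weighted contributions p_i * l_i:
  B: (18/64) * 1 = 18/64
  E: (10/64) * 4 = 40/64
  A: (7/64) * 5 = 35/64
  D: (12/64) * 4 = 48/64
  C: (15/64) * 3 = 45/64
  H: (2/64) * 5 = 10/64
Sum = (18 + 40 + 35 + 48 + 45 + 10)/64 = 196/64

L = 196/64 = 3.0625 bits/symbol


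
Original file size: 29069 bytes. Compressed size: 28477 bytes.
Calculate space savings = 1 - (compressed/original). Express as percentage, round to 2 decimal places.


ratio = compressed/original = 28477/29069 = 0.979635
savings = 1 - ratio = 1 - 0.979635 = 0.020365
as a percentage: 0.020365 * 100 = 2.04%

Space savings = 1 - 28477/29069 = 2.04%


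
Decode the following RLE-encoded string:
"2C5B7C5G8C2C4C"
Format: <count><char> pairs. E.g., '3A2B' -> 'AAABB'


Expanding each <count><char> pair:
  2C -> 'CC'
  5B -> 'BBBBB'
  7C -> 'CCCCCCC'
  5G -> 'GGGGG'
  8C -> 'CCCCCCCC'
  2C -> 'CC'
  4C -> 'CCCC'

Decoded = CCBBBBBCCCCCCCGGGGGCCCCCCCCCCCCCC


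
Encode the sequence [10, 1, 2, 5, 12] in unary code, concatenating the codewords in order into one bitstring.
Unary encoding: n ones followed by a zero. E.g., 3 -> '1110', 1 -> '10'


Encode each number as n ones followed by a terminating 0:
  10 -> 11111111110 (11 bits)
  1 -> 10 (2 bits)
  2 -> 110 (3 bits)
  5 -> 111110 (6 bits)
  12 -> 1111111111110 (13 bits)
Total length = 11 + 2 + 3 + 6 + 13 = 35 bits.

Unary([10, 1, 2, 5, 12]) = 11111111110101101111101111111111110 (35 bits)


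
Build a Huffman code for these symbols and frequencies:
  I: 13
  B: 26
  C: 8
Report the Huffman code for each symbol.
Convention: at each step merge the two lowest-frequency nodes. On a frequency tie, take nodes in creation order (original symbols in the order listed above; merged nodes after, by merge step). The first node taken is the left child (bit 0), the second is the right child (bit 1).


Huffman tree construction:
Step 1: Merge C(8) + I(13) = 21
Step 2: Merge (C+I)(21) + B(26) = 47
Read each symbol's code off the tree from the root (left child = 0, right child = 1).

Codes:
  I: 01 (length 2)
  B: 1 (length 1)
  C: 00 (length 2)
Average code length: 68/47 = 1.4468 bits/symbol


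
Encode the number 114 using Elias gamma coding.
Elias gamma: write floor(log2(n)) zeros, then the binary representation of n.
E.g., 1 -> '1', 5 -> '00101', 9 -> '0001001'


num_bits = floor(log2(114)) + 1 = 7
leading_zeros = num_bits - 1 = 6
binary(114) = 1110010

Elias gamma(114) = '000000' + '1110010' = 0000001110010 (13 bits)


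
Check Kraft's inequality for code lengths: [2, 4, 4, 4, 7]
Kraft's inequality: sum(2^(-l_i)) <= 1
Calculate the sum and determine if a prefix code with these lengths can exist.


Sum = 2^(-2) + 2^(-4) + 2^(-4) + 2^(-4) + 2^(-7)
    = 0.25 + 0.0625 + 0.0625 + 0.0625 + 0.0078125
    = 57/128 = 0.4453125
Since 0.4453125 <= 1, Kraft's inequality IS satisfied.
A prefix code with these lengths CAN exist.

Kraft sum = 0.4453125. Satisfied.


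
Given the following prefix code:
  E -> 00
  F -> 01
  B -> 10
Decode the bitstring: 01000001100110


Decoding step by step:
Bits 01 -> F
Bits 00 -> E
Bits 00 -> E
Bits 01 -> F
Bits 10 -> B
Bits 01 -> F
Bits 10 -> B


Decoded message: FEEFBFB


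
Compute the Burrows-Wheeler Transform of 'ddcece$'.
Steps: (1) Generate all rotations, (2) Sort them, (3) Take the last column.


Rotations (sorted):
  0: $ddcece -> last char: e
  1: ce$ddce -> last char: e
  2: cece$dd -> last char: d
  3: dcece$d -> last char: d
  4: ddcece$ -> last char: $
  5: e$ddcec -> last char: c
  6: ece$ddc -> last char: c


BWT = eedd$cc


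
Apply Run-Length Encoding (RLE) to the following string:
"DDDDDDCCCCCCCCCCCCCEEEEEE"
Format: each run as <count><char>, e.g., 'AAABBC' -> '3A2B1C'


Scanning runs left to right:
  i=0: run of 'D' x 6 -> '6D'
  i=6: run of 'C' x 13 -> '13C'
  i=19: run of 'E' x 6 -> '6E'

RLE = 6D13C6E


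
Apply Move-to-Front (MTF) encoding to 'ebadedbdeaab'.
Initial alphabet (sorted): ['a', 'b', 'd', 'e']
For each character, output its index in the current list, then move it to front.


MTF encoding:
'e': index 3 in ['a', 'b', 'd', 'e'] -> ['e', 'a', 'b', 'd']
'b': index 2 in ['e', 'a', 'b', 'd'] -> ['b', 'e', 'a', 'd']
'a': index 2 in ['b', 'e', 'a', 'd'] -> ['a', 'b', 'e', 'd']
'd': index 3 in ['a', 'b', 'e', 'd'] -> ['d', 'a', 'b', 'e']
'e': index 3 in ['d', 'a', 'b', 'e'] -> ['e', 'd', 'a', 'b']
'd': index 1 in ['e', 'd', 'a', 'b'] -> ['d', 'e', 'a', 'b']
'b': index 3 in ['d', 'e', 'a', 'b'] -> ['b', 'd', 'e', 'a']
'd': index 1 in ['b', 'd', 'e', 'a'] -> ['d', 'b', 'e', 'a']
'e': index 2 in ['d', 'b', 'e', 'a'] -> ['e', 'd', 'b', 'a']
'a': index 3 in ['e', 'd', 'b', 'a'] -> ['a', 'e', 'd', 'b']
'a': index 0 in ['a', 'e', 'd', 'b'] -> ['a', 'e', 'd', 'b']
'b': index 3 in ['a', 'e', 'd', 'b'] -> ['b', 'a', 'e', 'd']


Output: [3, 2, 2, 3, 3, 1, 3, 1, 2, 3, 0, 3]


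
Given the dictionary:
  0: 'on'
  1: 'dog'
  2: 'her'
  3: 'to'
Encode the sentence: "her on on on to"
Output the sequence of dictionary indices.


Look up each word in the dictionary:
  'her' -> 2
  'on' -> 0
  'on' -> 0
  'on' -> 0
  'to' -> 3

Encoded: [2, 0, 0, 0, 3]


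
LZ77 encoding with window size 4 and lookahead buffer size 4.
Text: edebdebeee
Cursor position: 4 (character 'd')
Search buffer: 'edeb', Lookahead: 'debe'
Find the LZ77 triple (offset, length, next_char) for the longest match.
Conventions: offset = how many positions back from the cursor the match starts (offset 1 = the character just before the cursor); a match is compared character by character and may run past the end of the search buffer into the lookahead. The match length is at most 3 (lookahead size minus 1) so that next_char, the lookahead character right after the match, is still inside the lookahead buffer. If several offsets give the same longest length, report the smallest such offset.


Try each offset into the search buffer:
  offset=1 (pos 3, char 'b'): match length 0
  offset=2 (pos 2, char 'e'): match length 0
  offset=3 (pos 1, char 'd'): match length 3
  offset=4 (pos 0, char 'e'): match length 0
Longest match has length 3 at offset 3.
next_char = character at position 4 + 3 = 7 -> 'e'

Best match: offset=3, length=3 (matching 'deb' starting at position 1)
LZ77 triple: (3, 3, 'e')


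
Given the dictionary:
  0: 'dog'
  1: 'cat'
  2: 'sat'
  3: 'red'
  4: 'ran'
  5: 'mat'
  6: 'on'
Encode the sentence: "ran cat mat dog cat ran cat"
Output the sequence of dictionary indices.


Look up each word in the dictionary:
  'ran' -> 4
  'cat' -> 1
  'mat' -> 5
  'dog' -> 0
  'cat' -> 1
  'ran' -> 4
  'cat' -> 1

Encoded: [4, 1, 5, 0, 1, 4, 1]


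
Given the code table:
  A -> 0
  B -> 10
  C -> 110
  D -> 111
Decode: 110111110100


Decoding:
110 -> C
111 -> D
110 -> C
10 -> B
0 -> A


Result: CDCBA


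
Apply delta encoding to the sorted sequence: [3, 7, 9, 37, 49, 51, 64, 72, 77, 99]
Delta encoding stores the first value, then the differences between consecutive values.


First value: 3
Deltas:
  7 - 3 = 4
  9 - 7 = 2
  37 - 9 = 28
  49 - 37 = 12
  51 - 49 = 2
  64 - 51 = 13
  72 - 64 = 8
  77 - 72 = 5
  99 - 77 = 22


Delta encoded: [3, 4, 2, 28, 12, 2, 13, 8, 5, 22]


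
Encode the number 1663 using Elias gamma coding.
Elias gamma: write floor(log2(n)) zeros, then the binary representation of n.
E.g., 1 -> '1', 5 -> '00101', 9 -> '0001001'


num_bits = floor(log2(1663)) + 1 = 11
leading_zeros = num_bits - 1 = 10
binary(1663) = 11001111111

Elias gamma(1663) = '0000000000' + '11001111111' = 000000000011001111111 (21 bits)


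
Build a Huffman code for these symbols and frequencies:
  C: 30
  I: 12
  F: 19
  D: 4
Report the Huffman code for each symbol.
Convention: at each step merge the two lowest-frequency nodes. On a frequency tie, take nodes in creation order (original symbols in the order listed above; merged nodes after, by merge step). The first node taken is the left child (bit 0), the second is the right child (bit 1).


Huffman tree construction:
Step 1: Merge D(4) + I(12) = 16
Step 2: Merge (D+I)(16) + F(19) = 35
Step 3: Merge C(30) + ((D+I)+F)(35) = 65
Read each symbol's code off the tree from the root (left child = 0, right child = 1).

Codes:
  C: 0 (length 1)
  I: 101 (length 3)
  F: 11 (length 2)
  D: 100 (length 3)
Average code length: 116/65 = 1.7846 bits/symbol


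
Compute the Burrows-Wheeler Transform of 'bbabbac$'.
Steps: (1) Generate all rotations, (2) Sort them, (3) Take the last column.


Rotations (sorted):
  0: $bbabbac -> last char: c
  1: abbac$bb -> last char: b
  2: ac$bbabb -> last char: b
  3: babbac$b -> last char: b
  4: bac$bbab -> last char: b
  5: bbabbac$ -> last char: $
  6: bbac$bba -> last char: a
  7: c$bbabba -> last char: a


BWT = cbbbb$aa


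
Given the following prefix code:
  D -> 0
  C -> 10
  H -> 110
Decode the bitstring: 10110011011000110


Decoding step by step:
Bits 10 -> C
Bits 110 -> H
Bits 0 -> D
Bits 110 -> H
Bits 110 -> H
Bits 0 -> D
Bits 0 -> D
Bits 110 -> H


Decoded message: CHDHHDDH


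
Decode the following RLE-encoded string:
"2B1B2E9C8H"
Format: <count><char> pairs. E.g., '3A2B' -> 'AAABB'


Expanding each <count><char> pair:
  2B -> 'BB'
  1B -> 'B'
  2E -> 'EE'
  9C -> 'CCCCCCCCC'
  8H -> 'HHHHHHHH'

Decoded = BBBEECCCCCCCCCHHHHHHHH


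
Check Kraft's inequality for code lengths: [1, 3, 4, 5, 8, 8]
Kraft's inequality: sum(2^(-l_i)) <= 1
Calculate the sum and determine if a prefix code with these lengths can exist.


Sum = 2^(-1) + 2^(-3) + 2^(-4) + 2^(-5) + 2^(-8) + 2^(-8)
    = 0.5 + 0.125 + 0.0625 + 0.03125 + 0.00390625 + 0.00390625
    = 186/256 = 0.7265625
Since 0.7265625 <= 1, Kraft's inequality IS satisfied.
A prefix code with these lengths CAN exist.

Kraft sum = 0.7265625. Satisfied.


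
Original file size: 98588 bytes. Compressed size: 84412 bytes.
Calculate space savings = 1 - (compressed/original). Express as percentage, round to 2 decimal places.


ratio = compressed/original = 84412/98588 = 0.85621
savings = 1 - ratio = 1 - 0.85621 = 0.14379
as a percentage: 0.14379 * 100 = 14.38%

Space savings = 1 - 84412/98588 = 14.38%


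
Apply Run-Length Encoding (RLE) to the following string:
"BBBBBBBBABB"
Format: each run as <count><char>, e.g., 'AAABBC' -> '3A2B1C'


Scanning runs left to right:
  i=0: run of 'B' x 8 -> '8B'
  i=8: run of 'A' x 1 -> '1A'
  i=9: run of 'B' x 2 -> '2B'

RLE = 8B1A2B


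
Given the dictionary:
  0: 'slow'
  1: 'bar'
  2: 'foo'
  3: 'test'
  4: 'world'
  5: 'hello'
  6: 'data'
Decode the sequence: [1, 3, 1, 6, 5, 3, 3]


Look up each index in the dictionary:
  1 -> 'bar'
  3 -> 'test'
  1 -> 'bar'
  6 -> 'data'
  5 -> 'hello'
  3 -> 'test'
  3 -> 'test'

Decoded: "bar test bar data hello test test"


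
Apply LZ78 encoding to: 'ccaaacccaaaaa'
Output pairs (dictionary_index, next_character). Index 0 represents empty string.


LZ78 encoding steps:
Dictionary: {0: ''}
Step 1: w='' (idx 0), next='c' -> output (0, 'c'), add 'c' as idx 1
Step 2: w='c' (idx 1), next='a' -> output (1, 'a'), add 'ca' as idx 2
Step 3: w='' (idx 0), next='a' -> output (0, 'a'), add 'a' as idx 3
Step 4: w='a' (idx 3), next='c' -> output (3, 'c'), add 'ac' as idx 4
Step 5: w='c' (idx 1), next='c' -> output (1, 'c'), add 'cc' as idx 5
Step 6: w='a' (idx 3), next='a' -> output (3, 'a'), add 'aa' as idx 6
Step 7: w='aa' (idx 6), next='a' -> output (6, 'a'), add 'aaa' as idx 7


Encoded: [(0, 'c'), (1, 'a'), (0, 'a'), (3, 'c'), (1, 'c'), (3, 'a'), (6, 'a')]


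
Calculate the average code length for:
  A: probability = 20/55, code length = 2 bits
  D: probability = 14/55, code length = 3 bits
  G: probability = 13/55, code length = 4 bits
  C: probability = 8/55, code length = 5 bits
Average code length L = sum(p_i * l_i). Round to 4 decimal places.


Weighted contributions p_i * l_i:
  A: (20/55) * 2 = 40/55
  D: (14/55) * 3 = 42/55
  G: (13/55) * 4 = 52/55
  C: (8/55) * 5 = 40/55
Sum = (40 + 42 + 52 + 40)/55 = 174/55

L = 174/55 = 3.1636 bits/symbol


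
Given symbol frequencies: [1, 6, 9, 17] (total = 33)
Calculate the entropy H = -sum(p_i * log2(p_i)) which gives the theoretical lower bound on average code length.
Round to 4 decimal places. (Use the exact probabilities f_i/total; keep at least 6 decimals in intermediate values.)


Per-symbol terms -p_i * log2(p_i) with p_i = f_i/33:
  p = 1/33 = 0.030303: log2(p) = -5.044394, -p*log2(p) = 0.152860
  p = 6/33 = 0.181818: log2(p) = -2.459432, -p*log2(p) = 0.447169
  p = 9/33 = 0.272727: log2(p) = -1.874469, -p*log2(p) = 0.511219
  p = 17/33 = 0.515152: log2(p) = -0.956931, -p*log2(p) = 0.492965
H = 0.152860 + 0.447169 + 0.511219 + 0.492965 = 1.604213

H = 1.6042 bits/symbol


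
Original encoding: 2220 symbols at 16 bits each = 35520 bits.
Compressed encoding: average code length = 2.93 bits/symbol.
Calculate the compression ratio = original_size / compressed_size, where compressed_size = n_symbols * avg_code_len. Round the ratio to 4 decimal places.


original_size = n_symbols * orig_bits = 2220 * 16 = 35520 bits
compressed_size = n_symbols * avg_code_len = 2220 * 2.93 = 6504.6 bits
ratio = original_size / compressed_size = 35520 / 6504.6 = 5.4608

Compression ratio = 5.4608


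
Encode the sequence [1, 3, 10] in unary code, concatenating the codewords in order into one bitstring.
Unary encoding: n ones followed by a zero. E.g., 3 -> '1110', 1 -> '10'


Encode each number as n ones followed by a terminating 0:
  1 -> 10 (2 bits)
  3 -> 1110 (4 bits)
  10 -> 11111111110 (11 bits)
Total length = 2 + 4 + 11 = 17 bits.

Unary([1, 3, 10]) = 10111011111111110 (17 bits)


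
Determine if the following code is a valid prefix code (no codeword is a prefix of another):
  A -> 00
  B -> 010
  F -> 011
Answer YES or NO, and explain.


Checking each pair (does one codeword prefix another?):
  A='00' vs B='010': no prefix
  A='00' vs F='011': no prefix
  B='010' vs A='00': no prefix
  B='010' vs F='011': no prefix
  F='011' vs A='00': no prefix
  F='011' vs B='010': no prefix
No violation found over all pairs.

YES -- this is a valid prefix code. No codeword is a prefix of any other codeword.


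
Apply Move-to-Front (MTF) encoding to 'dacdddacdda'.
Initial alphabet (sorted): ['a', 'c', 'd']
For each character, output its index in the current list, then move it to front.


MTF encoding:
'd': index 2 in ['a', 'c', 'd'] -> ['d', 'a', 'c']
'a': index 1 in ['d', 'a', 'c'] -> ['a', 'd', 'c']
'c': index 2 in ['a', 'd', 'c'] -> ['c', 'a', 'd']
'd': index 2 in ['c', 'a', 'd'] -> ['d', 'c', 'a']
'd': index 0 in ['d', 'c', 'a'] -> ['d', 'c', 'a']
'd': index 0 in ['d', 'c', 'a'] -> ['d', 'c', 'a']
'a': index 2 in ['d', 'c', 'a'] -> ['a', 'd', 'c']
'c': index 2 in ['a', 'd', 'c'] -> ['c', 'a', 'd']
'd': index 2 in ['c', 'a', 'd'] -> ['d', 'c', 'a']
'd': index 0 in ['d', 'c', 'a'] -> ['d', 'c', 'a']
'a': index 2 in ['d', 'c', 'a'] -> ['a', 'd', 'c']


Output: [2, 1, 2, 2, 0, 0, 2, 2, 2, 0, 2]


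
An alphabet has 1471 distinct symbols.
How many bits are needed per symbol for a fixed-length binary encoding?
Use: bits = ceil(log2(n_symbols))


log2(1471) = 10.5226
Bracket: 2^10 = 1024 < 1471 <= 2^11 = 2048
So ceil(log2(1471)) = 11

bits = ceil(log2(1471)) = ceil(10.5226) = 11 bits


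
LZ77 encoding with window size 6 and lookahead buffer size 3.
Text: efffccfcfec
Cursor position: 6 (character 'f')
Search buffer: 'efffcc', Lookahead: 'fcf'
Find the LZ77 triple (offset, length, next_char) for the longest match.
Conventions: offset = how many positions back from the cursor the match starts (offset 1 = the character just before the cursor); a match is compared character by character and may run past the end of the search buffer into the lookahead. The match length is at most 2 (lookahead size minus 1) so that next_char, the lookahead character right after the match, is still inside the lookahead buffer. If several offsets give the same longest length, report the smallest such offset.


Try each offset into the search buffer:
  offset=1 (pos 5, char 'c'): match length 0
  offset=2 (pos 4, char 'c'): match length 0
  offset=3 (pos 3, char 'f'): match length 2
  offset=4 (pos 2, char 'f'): match length 1
  offset=5 (pos 1, char 'f'): match length 1
  offset=6 (pos 0, char 'e'): match length 0
Longest match has length 2 at offset 3.
next_char = character at position 6 + 2 = 8 -> 'f'

Best match: offset=3, length=2 (matching 'fc' starting at position 3)
LZ77 triple: (3, 2, 'f')


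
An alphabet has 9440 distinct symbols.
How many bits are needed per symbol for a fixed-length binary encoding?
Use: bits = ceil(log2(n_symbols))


log2(9440) = 13.2046
Bracket: 2^13 = 8192 < 9440 <= 2^14 = 16384
So ceil(log2(9440)) = 14

bits = ceil(log2(9440)) = ceil(13.2046) = 14 bits


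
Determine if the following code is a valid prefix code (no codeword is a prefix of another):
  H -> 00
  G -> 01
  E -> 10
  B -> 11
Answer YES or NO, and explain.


Checking each pair (does one codeword prefix another?):
  H='00' vs G='01': no prefix
  H='00' vs E='10': no prefix
  H='00' vs B='11': no prefix
  G='01' vs H='00': no prefix
  G='01' vs E='10': no prefix
  G='01' vs B='11': no prefix
  E='10' vs H='00': no prefix
  E='10' vs G='01': no prefix
  E='10' vs B='11': no prefix
  B='11' vs H='00': no prefix
  B='11' vs G='01': no prefix
  B='11' vs E='10': no prefix
No violation found over all pairs.

YES -- this is a valid prefix code. No codeword is a prefix of any other codeword.


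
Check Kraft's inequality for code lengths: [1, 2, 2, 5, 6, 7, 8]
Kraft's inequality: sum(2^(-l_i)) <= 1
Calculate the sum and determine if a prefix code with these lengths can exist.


Sum = 2^(-1) + 2^(-2) + 2^(-2) + 2^(-5) + 2^(-6) + 2^(-7) + 2^(-8)
    = 0.5 + 0.25 + 0.25 + 0.03125 + 0.015625 + 0.0078125 + 0.00390625
    = 271/256 = 1.05859375
Since 1.05859375 > 1, Kraft's inequality is NOT satisfied.
A prefix code with these lengths CANNOT exist.

Kraft sum = 1.05859375. Not satisfied.


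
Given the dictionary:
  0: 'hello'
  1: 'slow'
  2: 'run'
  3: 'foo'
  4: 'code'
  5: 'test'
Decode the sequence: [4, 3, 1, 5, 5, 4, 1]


Look up each index in the dictionary:
  4 -> 'code'
  3 -> 'foo'
  1 -> 'slow'
  5 -> 'test'
  5 -> 'test'
  4 -> 'code'
  1 -> 'slow'

Decoded: "code foo slow test test code slow"


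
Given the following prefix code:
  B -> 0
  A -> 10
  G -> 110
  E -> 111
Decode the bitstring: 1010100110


Decoding step by step:
Bits 10 -> A
Bits 10 -> A
Bits 10 -> A
Bits 0 -> B
Bits 110 -> G


Decoded message: AAABG


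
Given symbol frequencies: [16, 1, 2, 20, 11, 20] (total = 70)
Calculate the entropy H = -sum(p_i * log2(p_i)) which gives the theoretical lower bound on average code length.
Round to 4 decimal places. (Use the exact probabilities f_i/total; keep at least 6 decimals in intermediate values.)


Per-symbol terms -p_i * log2(p_i) with p_i = f_i/70:
  p = 16/70 = 0.228571: log2(p) = -2.129283, -p*log2(p) = 0.486693
  p = 1/70 = 0.014286: log2(p) = -6.129283, -p*log2(p) = 0.087561
  p = 2/70 = 0.028571: log2(p) = -5.129283, -p*log2(p) = 0.146551
  p = 20/70 = 0.285714: log2(p) = -1.807355, -p*log2(p) = 0.516387
  p = 11/70 = 0.157143: log2(p) = -2.669851, -p*log2(p) = 0.419548
  p = 20/70 = 0.285714: log2(p) = -1.807355, -p*log2(p) = 0.516387
H = 0.486693 + 0.087561 + 0.146551 + 0.516387 + 0.419548 + 0.516387 = 2.173127

H = 2.1731 bits/symbol


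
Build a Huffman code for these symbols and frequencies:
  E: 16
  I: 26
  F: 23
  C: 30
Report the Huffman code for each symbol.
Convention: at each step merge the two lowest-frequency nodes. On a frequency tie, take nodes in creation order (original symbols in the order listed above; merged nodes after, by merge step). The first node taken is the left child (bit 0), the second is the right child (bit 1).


Huffman tree construction:
Step 1: Merge E(16) + F(23) = 39
Step 2: Merge I(26) + C(30) = 56
Step 3: Merge (E+F)(39) + (I+C)(56) = 95
Read each symbol's code off the tree from the root (left child = 0, right child = 1).

Codes:
  E: 00 (length 2)
  I: 10 (length 2)
  F: 01 (length 2)
  C: 11 (length 2)
Average code length: 190/95 = 2.0000 bits/symbol


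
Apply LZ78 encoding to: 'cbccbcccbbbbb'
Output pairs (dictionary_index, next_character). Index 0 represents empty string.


LZ78 encoding steps:
Dictionary: {0: ''}
Step 1: w='' (idx 0), next='c' -> output (0, 'c'), add 'c' as idx 1
Step 2: w='' (idx 0), next='b' -> output (0, 'b'), add 'b' as idx 2
Step 3: w='c' (idx 1), next='c' -> output (1, 'c'), add 'cc' as idx 3
Step 4: w='b' (idx 2), next='c' -> output (2, 'c'), add 'bc' as idx 4
Step 5: w='cc' (idx 3), next='b' -> output (3, 'b'), add 'ccb' as idx 5
Step 6: w='b' (idx 2), next='b' -> output (2, 'b'), add 'bb' as idx 6
Step 7: w='bb' (idx 6), end of input -> output (6, '')


Encoded: [(0, 'c'), (0, 'b'), (1, 'c'), (2, 'c'), (3, 'b'), (2, 'b'), (6, '')]


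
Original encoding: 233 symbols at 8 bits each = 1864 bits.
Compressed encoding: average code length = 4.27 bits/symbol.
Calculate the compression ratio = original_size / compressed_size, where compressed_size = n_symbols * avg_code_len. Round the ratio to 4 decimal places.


original_size = n_symbols * orig_bits = 233 * 8 = 1864 bits
compressed_size = n_symbols * avg_code_len = 233 * 4.27 = 994.91 bits
ratio = original_size / compressed_size = 1864 / 994.91 = 1.8735

Compression ratio = 1.8735


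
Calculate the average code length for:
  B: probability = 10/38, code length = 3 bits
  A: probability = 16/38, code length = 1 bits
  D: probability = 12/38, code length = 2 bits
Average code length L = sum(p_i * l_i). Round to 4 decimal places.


Weighted contributions p_i * l_i:
  B: (10/38) * 3 = 30/38
  A: (16/38) * 1 = 16/38
  D: (12/38) * 2 = 24/38
Sum = (30 + 16 + 24)/38 = 70/38

L = 70/38 = 1.8421 bits/symbol


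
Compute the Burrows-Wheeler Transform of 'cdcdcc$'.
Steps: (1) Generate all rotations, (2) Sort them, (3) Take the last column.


Rotations (sorted):
  0: $cdcdcc -> last char: c
  1: c$cdcdc -> last char: c
  2: cc$cdcd -> last char: d
  3: cdcc$cd -> last char: d
  4: cdcdcc$ -> last char: $
  5: dcc$cdc -> last char: c
  6: dcdcc$c -> last char: c


BWT = ccdd$cc


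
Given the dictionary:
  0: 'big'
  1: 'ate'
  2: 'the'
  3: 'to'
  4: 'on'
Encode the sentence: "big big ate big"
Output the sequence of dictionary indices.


Look up each word in the dictionary:
  'big' -> 0
  'big' -> 0
  'ate' -> 1
  'big' -> 0

Encoded: [0, 0, 1, 0]


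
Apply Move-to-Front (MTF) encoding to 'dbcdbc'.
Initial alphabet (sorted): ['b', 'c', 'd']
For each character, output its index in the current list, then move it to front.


MTF encoding:
'd': index 2 in ['b', 'c', 'd'] -> ['d', 'b', 'c']
'b': index 1 in ['d', 'b', 'c'] -> ['b', 'd', 'c']
'c': index 2 in ['b', 'd', 'c'] -> ['c', 'b', 'd']
'd': index 2 in ['c', 'b', 'd'] -> ['d', 'c', 'b']
'b': index 2 in ['d', 'c', 'b'] -> ['b', 'd', 'c']
'c': index 2 in ['b', 'd', 'c'] -> ['c', 'b', 'd']


Output: [2, 1, 2, 2, 2, 2]


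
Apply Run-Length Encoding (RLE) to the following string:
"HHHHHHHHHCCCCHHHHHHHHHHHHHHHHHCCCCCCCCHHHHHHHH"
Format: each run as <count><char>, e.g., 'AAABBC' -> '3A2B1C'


Scanning runs left to right:
  i=0: run of 'H' x 9 -> '9H'
  i=9: run of 'C' x 4 -> '4C'
  i=13: run of 'H' x 17 -> '17H'
  i=30: run of 'C' x 8 -> '8C'
  i=38: run of 'H' x 8 -> '8H'

RLE = 9H4C17H8C8H


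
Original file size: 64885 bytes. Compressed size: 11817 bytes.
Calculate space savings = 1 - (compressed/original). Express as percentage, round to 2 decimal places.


ratio = compressed/original = 11817/64885 = 0.182122
savings = 1 - ratio = 1 - 0.182122 = 0.817878
as a percentage: 0.817878 * 100 = 81.79%

Space savings = 1 - 11817/64885 = 81.79%


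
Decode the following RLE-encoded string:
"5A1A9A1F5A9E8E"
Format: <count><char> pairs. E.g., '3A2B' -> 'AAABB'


Expanding each <count><char> pair:
  5A -> 'AAAAA'
  1A -> 'A'
  9A -> 'AAAAAAAAA'
  1F -> 'F'
  5A -> 'AAAAA'
  9E -> 'EEEEEEEEE'
  8E -> 'EEEEEEEE'

Decoded = AAAAAAAAAAAAAAAFAAAAAEEEEEEEEEEEEEEEEE


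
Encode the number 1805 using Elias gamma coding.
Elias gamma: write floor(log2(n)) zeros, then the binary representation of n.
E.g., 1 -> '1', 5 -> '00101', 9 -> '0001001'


num_bits = floor(log2(1805)) + 1 = 11
leading_zeros = num_bits - 1 = 10
binary(1805) = 11100001101

Elias gamma(1805) = '0000000000' + '11100001101' = 000000000011100001101 (21 bits)


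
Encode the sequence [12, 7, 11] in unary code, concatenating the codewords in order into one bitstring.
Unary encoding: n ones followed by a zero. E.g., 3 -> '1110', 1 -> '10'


Encode each number as n ones followed by a terminating 0:
  12 -> 1111111111110 (13 bits)
  7 -> 11111110 (8 bits)
  11 -> 111111111110 (12 bits)
Total length = 13 + 8 + 12 = 33 bits.

Unary([12, 7, 11]) = 111111111111011111110111111111110 (33 bits)


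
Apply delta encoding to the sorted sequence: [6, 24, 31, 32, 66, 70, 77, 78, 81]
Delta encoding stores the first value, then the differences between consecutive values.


First value: 6
Deltas:
  24 - 6 = 18
  31 - 24 = 7
  32 - 31 = 1
  66 - 32 = 34
  70 - 66 = 4
  77 - 70 = 7
  78 - 77 = 1
  81 - 78 = 3


Delta encoded: [6, 18, 7, 1, 34, 4, 7, 1, 3]


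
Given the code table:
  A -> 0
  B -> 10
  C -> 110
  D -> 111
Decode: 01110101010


Decoding:
0 -> A
111 -> D
0 -> A
10 -> B
10 -> B
10 -> B


Result: ADABBB


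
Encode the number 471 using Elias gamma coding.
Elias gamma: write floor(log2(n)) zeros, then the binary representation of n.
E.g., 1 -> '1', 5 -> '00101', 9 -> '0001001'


num_bits = floor(log2(471)) + 1 = 9
leading_zeros = num_bits - 1 = 8
binary(471) = 111010111

Elias gamma(471) = '00000000' + '111010111' = 00000000111010111 (17 bits)


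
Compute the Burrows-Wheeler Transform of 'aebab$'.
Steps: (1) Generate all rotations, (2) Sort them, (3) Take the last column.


Rotations (sorted):
  0: $aebab -> last char: b
  1: ab$aeb -> last char: b
  2: aebab$ -> last char: $
  3: b$aeba -> last char: a
  4: bab$ae -> last char: e
  5: ebab$a -> last char: a


BWT = bb$aea


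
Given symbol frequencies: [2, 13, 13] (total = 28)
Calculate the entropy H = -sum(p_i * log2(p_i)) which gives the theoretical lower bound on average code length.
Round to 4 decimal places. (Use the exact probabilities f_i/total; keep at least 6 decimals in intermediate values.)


Per-symbol terms -p_i * log2(p_i) with p_i = f_i/28:
  p = 2/28 = 0.071429: log2(p) = -3.807355, -p*log2(p) = 0.271954
  p = 13/28 = 0.464286: log2(p) = -1.106915, -p*log2(p) = 0.513925
  p = 13/28 = 0.464286: log2(p) = -1.106915, -p*log2(p) = 0.513925
H = 0.271954 + 0.513925 + 0.513925 = 1.299804

H = 1.2998 bits/symbol
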